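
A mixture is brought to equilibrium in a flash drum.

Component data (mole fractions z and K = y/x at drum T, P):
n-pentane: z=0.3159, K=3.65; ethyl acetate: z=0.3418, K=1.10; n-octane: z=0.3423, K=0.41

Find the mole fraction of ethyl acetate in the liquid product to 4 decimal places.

Rachford–Rice: g(V/F) = Σ zᵢ(Kᵢ−1)/(1+V/F(Kᵢ−1)) = 0.
g(0) = ΣzᵢKᵢ − 1 = 0.6694 and g(1) = 1 − Σzᵢ/Kᵢ = -0.2322, so a root lies in (0, 1).
Newton–Raphson from V/F = 0.67:
  V/F = 0.6700: g = -0.00033, g' = -0.6168 → V/F = 0.6695
Converged at V/F = 0.6695.
Compositions from xᵢ = zᵢ/(1+V/F(Kᵢ−1)), yᵢ = Kᵢxᵢ:
  n-pentane: x = 0.1139, y = 0.4156
  ethyl acetate: x = 0.3204, y = 0.3524
  n-octane: x = 0.5658, y = 0.2320

x_ethyl acetate = 0.3204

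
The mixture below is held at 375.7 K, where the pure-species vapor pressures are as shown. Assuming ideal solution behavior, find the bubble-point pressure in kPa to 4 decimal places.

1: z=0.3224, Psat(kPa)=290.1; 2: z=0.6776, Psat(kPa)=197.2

Pbub = 227.1510 kPa

At the bubble point ψ → 0, so ΣzᵢKᵢ = 1 with Kᵢ = Pᵢˢᵃᵗ/P ⇒ P = ΣzᵢPᵢˢᵃᵗ.
P = 0.3224·290.1 + 0.6776·197.2 = 227.1510 kPa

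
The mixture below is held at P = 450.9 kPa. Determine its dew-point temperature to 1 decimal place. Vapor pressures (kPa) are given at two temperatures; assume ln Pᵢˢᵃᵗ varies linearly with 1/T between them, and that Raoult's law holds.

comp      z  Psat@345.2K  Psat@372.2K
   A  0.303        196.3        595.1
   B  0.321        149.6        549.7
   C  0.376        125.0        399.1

T = 370.1 K

Dew-point temperature: Σzᵢ·P/Pᵢˢᵃᵗ(T) = 1. Interpolate ln Pᵢˢᵃᵗ = aᵢ + bᵢ/T.
  T = 345.2 K: ΣzᵢP/Pᵢˢᵃᵗ = 3.0198
  T = 372.2 K: ΣzᵢP/Pᵢˢᵃᵗ = 0.9177
  T = 358.7 K: ΣzᵢP/Pᵢˢᵃᵗ = 1.6266
  T = 365.4 K: ΣzᵢP/Pᵢˢᵃᵗ = 1.2177
  T = 368.8 K: ΣzᵢP/Pᵢˢᵃᵗ = 1.0557
  T = 370.5 K: ΣzᵢP/Pᵢˢᵃᵗ = 0.9839
Interpolating between 368.8 K and 370.5 K gives T ≈ 370.1 K.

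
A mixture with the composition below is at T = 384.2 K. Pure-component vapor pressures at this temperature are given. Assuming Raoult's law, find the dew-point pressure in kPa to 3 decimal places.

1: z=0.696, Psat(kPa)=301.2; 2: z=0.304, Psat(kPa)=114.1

Pdew = 201.002 kPa

At the dew point ψ → 1, so Σzᵢ/Kᵢ = 1 with Kᵢ = Pᵢˢᵃᵗ/P ⇒ 1/P = Σzᵢ/Pᵢˢᵃᵗ.
1/P = 0.696/301.2 + 0.304/114.1 = 0.004975 ⇒ P = 201.002 kPa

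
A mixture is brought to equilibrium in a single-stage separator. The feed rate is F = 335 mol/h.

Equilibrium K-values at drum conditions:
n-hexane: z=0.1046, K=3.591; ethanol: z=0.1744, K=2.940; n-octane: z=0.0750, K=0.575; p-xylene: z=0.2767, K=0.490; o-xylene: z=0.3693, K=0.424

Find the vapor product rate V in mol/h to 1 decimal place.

V = 63.3 mol/h

Rachford–Rice: g(ψ) = Σ zᵢ(Kᵢ−1)/(1+ψ(Kᵢ−1)) = 0.
Feasibility: ΣzᵢKᵢ = 1.2236, Σzᵢ/Kᵢ = 1.6546 — both > 1, two phases present.
Newton iteration, ψ⁰ = 0.5:
  ψ = 0.5000: g = -0.23885, g' = -0.6956 → ψ = 0.1566
  ψ = 0.1566: g = 0.03094, g' = -0.9900 → ψ = 0.1879
  ψ = 0.1879: g = 0.00099, g' = -0.9283 → ψ = 0.1890
Converged at ψ = 0.1890.
Then V = ψ·F = 0.1890·335 = 63.3 mol/h and L = F − V = 271.7 mol/h.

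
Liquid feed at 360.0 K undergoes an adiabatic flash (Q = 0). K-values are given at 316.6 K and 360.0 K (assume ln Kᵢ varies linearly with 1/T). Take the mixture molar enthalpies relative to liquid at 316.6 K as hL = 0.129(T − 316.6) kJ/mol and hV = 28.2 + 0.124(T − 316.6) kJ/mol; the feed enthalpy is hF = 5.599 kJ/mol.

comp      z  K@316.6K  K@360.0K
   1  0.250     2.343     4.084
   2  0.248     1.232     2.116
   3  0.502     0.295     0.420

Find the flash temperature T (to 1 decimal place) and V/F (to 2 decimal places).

Adiabatic flash: solve Rachford–Rice at each trial T, then check hF = ψ·hV(T) + (1−ψ)·hL(T).
  T = 316.6 K: K = (2.343, 1.232, 0.295), RR gives ψ = 0.057, H_out = 1.605 kJ/mol
  T = 360.0 K: K = (4.084, 2.116, 0.420), RR gives ψ = 0.587, H_out = 22.028 kJ/mol
  T = 338.3 K: K = (3.149, 1.643, 0.356), RR gives ψ = 0.375, H_out = 13.324 kJ/mol
  T = 327.5 K: K = (2.731, 1.430, 0.325), RR gives ψ = 0.238, H_out = 8.098 kJ/mol
  T = 322.1 K: K = (2.535, 1.330, 0.310), RR gives ψ = 0.155, H_out = 5.079 kJ/mol
  T = 324.8 K: K = (2.632, 1.380, 0.318), RR gives ψ = 0.198, H_out = 6.630 kJ/mol
  T = 323.5 K: K = (2.585, 1.356, 0.314), RR gives ψ = 0.178, H_out = 5.895 kJ/mol
Linear interpolation between T = 322.1 (H_out = 5.079) and T = 323.5 (H_out = 5.895) on hF = 5.599 gives T ≈ 323.0 K, at which ψ = 0.17.

T = 323.0 K, V/F = 0.17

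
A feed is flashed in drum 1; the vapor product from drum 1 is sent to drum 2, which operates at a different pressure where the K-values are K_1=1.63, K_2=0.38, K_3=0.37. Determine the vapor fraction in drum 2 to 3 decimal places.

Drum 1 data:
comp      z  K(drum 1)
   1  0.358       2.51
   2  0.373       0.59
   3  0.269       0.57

V/F (drum 2) = 0.150

Drum 1:
Material balance + equilibrium reduce to Σ zᵢ(Kᵢ−1)/(1+ψ₁(Kᵢ−1)) = 0.
Feasibility: ΣzᵢKᵢ = 1.272, Σzᵢ/Kᵢ = 1.247 — both > 1, two phases present.
Newton–Raphson from ψ₁ = 0.5:
  ψ₁ = 0.500: g = -0.0317, g' = -0.445 → ψ₁ = 0.429
  ψ₁ = 0.429: g = 0.0008, g' = -0.468 → ψ₁ = 0.430
Converged at ψ₁ = 0.430.
Drum-1 compositions:
  1: x = 0.217, y = 0.545
  2: x = 0.453, y = 0.267
  3: x = 0.330, y = 0.188
Drum-2 feed = drum-1 vapor: z₂ = (0.5446, 0.2672, 0.1882).
Drum 2:
Material balance + equilibrium reduce to Σ zᵢ(Kᵢ−1)/(1+ψ₂(Kᵢ−1)) = 0.
Check two-phase: ΣzᵢKᵢ = 1.059 > 1 and Σzᵢ/Kᵢ = 1.546 > 1, so g(0) = 0.059 > 0 and g(1) = -0.546 < 0.
Newton–Raphson from ψ₂ = 0.5:
  ψ₂ = 0.500: g = -0.1522, g' = -0.500 → ψ₂ = 0.195
  ψ₂ = 0.195: g = -0.0182, g' = -0.401 → ψ₂ = 0.150
Converged at ψ₂ = 0.150.
  1: x = 0.498, y = 0.811
  2: x = 0.295, y = 0.112
  3: x = 0.208, y = 0.077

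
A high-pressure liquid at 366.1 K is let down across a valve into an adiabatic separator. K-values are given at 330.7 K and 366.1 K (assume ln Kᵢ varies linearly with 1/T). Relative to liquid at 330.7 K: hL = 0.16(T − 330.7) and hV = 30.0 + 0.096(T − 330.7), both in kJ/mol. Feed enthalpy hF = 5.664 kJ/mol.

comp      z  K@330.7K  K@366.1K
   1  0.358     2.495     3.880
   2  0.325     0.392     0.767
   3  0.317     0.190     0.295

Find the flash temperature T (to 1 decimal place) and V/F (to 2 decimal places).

T = 337.0 K, V/F = 0.16

Adiabatic flash: solve Rachford–Rice at each trial T, then check hF = ψ·hV(T) + (1−ψ)·hL(T).
  T = 330.7 K: K = (2.495, 0.392, 0.190), RR gives ψ = 0.076, H_out = 2.275 kJ/mol
  T = 366.1 K: K = (3.880, 0.767, 0.295), RR gives ψ = 0.491, H_out = 19.275 kJ/mol
  T = 348.4 K: K = (3.146, 0.558, 0.239), RR gives ψ = 0.289, H_out = 11.187 kJ/mol
  T = 339.5 K: K = (2.809, 0.469, 0.214), RR gives ψ = 0.187, H_out = 6.917 kJ/mol
  T = 335.1 K: K = (2.649, 0.429, 0.202), RR gives ψ = 0.133, H_out = 4.668 kJ/mol
  T = 337.3 K: K = (2.728, 0.449, 0.208), RR gives ψ = 0.161, H_out = 5.808 kJ/mol
Linear interpolation between T = 335.1 (H_out = 4.668) and T = 337.3 (H_out = 5.808) on hF = 5.664 gives T ≈ 337.0 K, at which ψ = 0.16.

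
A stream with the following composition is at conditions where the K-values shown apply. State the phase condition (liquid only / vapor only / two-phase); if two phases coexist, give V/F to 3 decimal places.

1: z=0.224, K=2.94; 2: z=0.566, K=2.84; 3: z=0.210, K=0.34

ΣzᵢKᵢ = 2.337; Σzᵢ/Kᵢ = 0.893.
Since Σzᵢ/Kᵢ < 1 the mixture is above its dew point — single vapor phase.

vapor only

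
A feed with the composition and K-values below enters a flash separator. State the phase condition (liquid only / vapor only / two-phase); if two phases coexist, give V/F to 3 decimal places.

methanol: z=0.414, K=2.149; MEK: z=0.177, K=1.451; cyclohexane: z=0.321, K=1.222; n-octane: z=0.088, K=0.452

vapor only

ΣzᵢKᵢ = 1.579; Σzᵢ/Kᵢ = 0.772.
Since Σzᵢ/Kᵢ < 1 the mixture is above its dew point — single vapor phase.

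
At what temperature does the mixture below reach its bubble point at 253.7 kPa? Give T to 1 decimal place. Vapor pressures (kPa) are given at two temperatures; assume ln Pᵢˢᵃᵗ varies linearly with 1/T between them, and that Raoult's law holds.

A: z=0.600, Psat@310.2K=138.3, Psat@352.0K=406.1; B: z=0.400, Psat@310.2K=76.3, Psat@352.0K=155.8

T = 343.3 K

Bubble-point temperature: ΣzᵢPᵢˢᵃᵗ(T) = P. Interpolate ln Pᵢˢᵃᵗ = aᵢ + bᵢ/T.
  T = 310.2 K: ΣzᵢPᵢˢᵃᵗ = 113.50 kPa
  T = 352.0 K: ΣzᵢPᵢˢᵃᵗ = 305.98 kPa
  T = 331.1 K: ΣzᵢPᵢˢᵃᵗ = 191.72 kPa
  T = 341.6 K: ΣzᵢPᵢˢᵃᵗ = 244.06 kPa
  T = 346.8 K: ΣzᵢPᵢˢᵃᵗ = 273.70 kPa
  T = 344.2 K: ΣzᵢPᵢˢᵃᵗ = 258.56 kPa
Interpolating between 341.6 K and 344.2 K gives T ≈ 343.3 K.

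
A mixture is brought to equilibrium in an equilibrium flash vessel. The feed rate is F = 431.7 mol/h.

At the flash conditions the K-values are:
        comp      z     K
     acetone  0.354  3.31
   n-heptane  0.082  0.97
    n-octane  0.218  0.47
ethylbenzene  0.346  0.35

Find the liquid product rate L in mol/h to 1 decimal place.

L = 272.7 mol/h

Material balance + equilibrium reduce to Σ zᵢ(Kᵢ−1)/(1+ψ(Kᵢ−1)) = 0.
g(0) = ΣzᵢKᵢ − 1 = 0.475 and g(1) = 1 − Σzᵢ/Kᵢ = -0.644, so a root lies in (0, 1).
Newton iteration, ψ⁰ = 0.5:
  ψ = 0.500: g = -0.1134, g' = -0.841 → ψ = 0.365
  ψ = 0.365: g = 0.0029, g' = -0.901 → ψ = 0.368
Converged at ψ = 0.368.
Then V = ψ·F = 0.3684·431.7 = 159.0 mol/h and L = F − V = 272.7 mol/h.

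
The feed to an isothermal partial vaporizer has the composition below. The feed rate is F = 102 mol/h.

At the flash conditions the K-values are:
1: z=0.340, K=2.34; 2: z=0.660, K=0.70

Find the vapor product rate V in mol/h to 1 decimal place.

V = 65.4 mol/h

Let ψ = V/F and solve Σ zᵢ(Kᵢ−1)/(1+ψ(Kᵢ−1)) = 0.
g(0) = ΣzᵢKᵢ − 1 = 0.258 and g(1) = 1 − Σzᵢ/Kᵢ = -0.088, so a root lies in (0, 1).
Binary case is linear: z₁(K₁−1)(1+ψ(K₂−1)) + z₂(K₂−1)(1+ψ(K₁−1)) = 0
⇒ ψ = [z₁(K₁−1)+z₂(K₂−1)] / [−(K₁−1)(K₂−1)] = 0.2576/0.4020 = 0.641
Then V = ψ·F = 0.6408·102 = 65.4 mol/h and L = F − V = 36.6 mol/h.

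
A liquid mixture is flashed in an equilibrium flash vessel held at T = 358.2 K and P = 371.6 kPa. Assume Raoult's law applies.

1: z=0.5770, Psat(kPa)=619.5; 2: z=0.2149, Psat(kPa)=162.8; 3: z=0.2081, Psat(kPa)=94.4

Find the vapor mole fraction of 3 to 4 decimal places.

y_3 = 0.0648

Raoult's law: Kᵢ = Pᵢˢᵃᵗ/P = Pᵢˢᵃᵗ/371.6.
  K_1 = 619.5/371.6 = 1.667115, K_2 = 162.8/371.6 = 0.438105, K_3 = 94.4/371.6 = 0.254037
Rachford–Rice: g(ψ) = Σ zᵢ(Kᵢ−1)/(1+ψ(Kᵢ−1)) = 0.
g(0) = ΣzᵢKᵢ − 1 = 0.1089 and g(1) = 1 − Σzᵢ/Kᵢ = -0.6558, so a root lies in (0, 1).
Newton iteration, ψ⁰ = 0.51:
  ψ = 0.5100: g = -0.13260, g' = -0.5779 → ψ = 0.2806
  ψ = 0.2806: g = -0.01543, g' = -0.4630 → ψ = 0.2472
  ψ = 0.2472: g = -0.00014, g' = -0.4548 → ψ = 0.2469
Converged at ψ = 0.2469.
Compositions from xᵢ = zᵢ/(1+ψ(Kᵢ−1)), yᵢ = Kᵢxᵢ:
  1: x = 0.4954, y = 0.8259
  2: x = 0.2495, y = 0.1093
  3: x = 0.2551, y = 0.0648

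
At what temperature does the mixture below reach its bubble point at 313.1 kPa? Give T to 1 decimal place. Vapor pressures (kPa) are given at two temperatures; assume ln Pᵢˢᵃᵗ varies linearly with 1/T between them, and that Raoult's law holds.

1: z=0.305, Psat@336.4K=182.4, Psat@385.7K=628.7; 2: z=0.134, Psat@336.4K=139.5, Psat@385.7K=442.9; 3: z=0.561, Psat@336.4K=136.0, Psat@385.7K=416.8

T = 365.7 K

Bubble-point temperature: ΣzᵢPᵢˢᵃᵗ(T) = P. Interpolate ln Pᵢˢᵃᵗ = aᵢ + bᵢ/T.
  T = 336.4 K: ΣzᵢPᵢˢᵃᵗ = 150.62 kPa
  T = 385.7 K: ΣzᵢPᵢˢᵃᵗ = 484.93 kPa
  T = 361.0 K: ΣzᵢPᵢˢᵃᵗ = 280.83 kPa
  T = 373.4 K: ΣzᵢPᵢˢᵃᵗ = 372.76 kPa
  T = 367.2 K: ΣzᵢPᵢˢᵃᵗ = 324.31 kPa
  T = 364.1 K: ΣzᵢPᵢˢᵃᵗ = 301.97 kPa
  T = 365.6 K: ΣzᵢPᵢˢᵃᵗ = 312.63 kPa
Interpolating between 365.6 K and 367.2 K gives T ≈ 365.7 K.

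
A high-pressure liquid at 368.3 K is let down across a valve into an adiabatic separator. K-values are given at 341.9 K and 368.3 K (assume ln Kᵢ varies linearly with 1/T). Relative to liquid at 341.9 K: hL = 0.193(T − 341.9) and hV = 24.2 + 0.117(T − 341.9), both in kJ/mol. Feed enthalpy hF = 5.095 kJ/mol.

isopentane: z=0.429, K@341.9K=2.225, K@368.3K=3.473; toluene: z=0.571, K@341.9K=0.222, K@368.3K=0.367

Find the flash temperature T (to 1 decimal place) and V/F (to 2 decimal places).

Adiabatic flash: solve Rachford–Rice at each trial T, then check hF = ψ·hV(T) + (1−ψ)·hL(T).
  T = 341.9 K: K = (2.225, 0.222), RR gives ψ = 0.085, H_out = 2.064 kJ/mol
  T = 368.3 K: K = (3.473, 0.367), RR gives ψ = 0.447, H_out = 15.012 kJ/mol
  T = 355.1 K: K = (2.803, 0.288), RR gives ψ = 0.286, H_out = 9.180 kJ/mol
  T = 348.5 K: K = (2.503, 0.254), RR gives ψ = 0.195, H_out = 5.889 kJ/mol
  T = 345.2 K: K = (2.361, 0.237), RR gives ψ = 0.143, H_out = 4.063 kJ/mol
  T = 346.9 K: K = (2.433, 0.246), RR gives ψ = 0.170, H_out = 5.022 kJ/mol
Linear interpolation between T = 346.9 (H_out = 5.022) and T = 348.5 (H_out = 5.889) on hF = 5.095 gives T ≈ 347.0 K, at which ψ = 0.17.

T = 347.0 K, V/F = 0.17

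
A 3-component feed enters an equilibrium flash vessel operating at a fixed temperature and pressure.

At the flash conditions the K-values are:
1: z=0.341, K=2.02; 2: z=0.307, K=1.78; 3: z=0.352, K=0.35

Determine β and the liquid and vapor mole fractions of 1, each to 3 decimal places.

Iterate (Newton) starting at β = 0.61:
  β = 0.610: g = -0.0025, g' = -0.629 → β = 0.606
Converged at β = 0.606.
Compositions from xᵢ = zᵢ/(1+β(Kᵢ−1)), yᵢ = Kᵢxᵢ:
  1: x = 0.211, y = 0.426
  2: x = 0.208, y = 0.371
  3: x = 0.581, y = 0.203

β = 0.606, x_1 = 0.211, y_1 = 0.426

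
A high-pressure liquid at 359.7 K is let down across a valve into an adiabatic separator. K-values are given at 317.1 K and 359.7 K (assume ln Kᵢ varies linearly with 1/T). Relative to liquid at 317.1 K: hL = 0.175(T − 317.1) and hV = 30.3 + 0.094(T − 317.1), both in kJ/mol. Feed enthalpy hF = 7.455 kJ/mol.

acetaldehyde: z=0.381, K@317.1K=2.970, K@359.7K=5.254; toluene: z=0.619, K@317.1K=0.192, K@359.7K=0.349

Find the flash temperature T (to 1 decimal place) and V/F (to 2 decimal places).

Adiabatic flash: solve Rachford–Rice at each trial T, then check hF = ψ·hV(T) + (1−ψ)·hL(T).
  T = 317.1 K: K = (2.970, 0.192), RR gives ψ = 0.157, H_out = 4.767 kJ/mol
  T = 359.7 K: K = (5.254, 0.349), RR gives ψ = 0.440, H_out = 19.262 kJ/mol
  T = 338.4 K: K = (4.022, 0.264), RR gives ψ = 0.313, H_out = 12.662 kJ/mol
  T = 327.8 K: K = (3.476, 0.226), RR gives ψ = 0.242, H_out = 9.009 kJ/mol
  T = 322.5 K: K = (3.219, 0.209), RR gives ψ = 0.203, H_out = 6.999 kJ/mol
  T = 325.1 K: K = (3.344, 0.217), RR gives ψ = 0.223, H_out = 8.004 kJ/mol
  T = 323.8 K: K = (3.281, 0.213), RR gives ψ = 0.213, H_out = 7.506 kJ/mol
Linear interpolation between T = 322.5 (H_out = 6.999) and T = 323.8 (H_out = 7.506) on hF = 7.455 gives T ≈ 323.7 K, at which ψ = 0.21.

T = 323.7 K, V/F = 0.21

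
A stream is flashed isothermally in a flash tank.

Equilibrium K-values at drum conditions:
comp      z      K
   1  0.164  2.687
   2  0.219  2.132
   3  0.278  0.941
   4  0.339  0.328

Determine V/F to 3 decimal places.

V/F = 0.413

Iterate (Newton) starting at V/F = 0.5:
  V/F = 0.500: g = -0.0516, g' = -0.600 → V/F = 0.414
  V/F = 0.414: g = -0.0007, g' = -0.587 → V/F = 0.413
Converged at V/F = 0.413.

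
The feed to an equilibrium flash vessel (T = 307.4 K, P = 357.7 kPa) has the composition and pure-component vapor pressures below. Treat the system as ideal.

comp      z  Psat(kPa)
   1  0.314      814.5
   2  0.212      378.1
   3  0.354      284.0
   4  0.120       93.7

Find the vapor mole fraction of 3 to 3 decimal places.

Raoult's law: Kᵢ = Pᵢˢᵃᵗ/P = Pᵢˢᵃᵗ/357.7.
  K_1 = 814.5/357.7 = 2.27705, K_2 = 378.1/357.7 = 1.05703, K_3 = 284.0/357.7 = 0.79396, K_4 = 93.7/357.7 = 0.26195
Let ψ = V/F and solve Σ zᵢ(Kᵢ−1)/(1+ψ(Kᵢ−1)) = 0.
g(0) = ΣzᵢKᵢ − 1 = 0.252 and g(1) = 1 − Σzᵢ/Kᵢ = -0.242, so a root lies in (0, 1).
Iterate (Newton) starting at ψ = 0.7:
  ψ = 0.700: g = -0.0451, g' = -0.444 → ψ = 0.598
  ψ = 0.598: g = -0.0028, g' = -0.394 → ψ = 0.591
Converged at ψ = 0.591.
Compositions from xᵢ = zᵢ/(1+ψ(Kᵢ−1)), yᵢ = Kᵢxᵢ:
  1: x = 0.179, y = 0.407
  2: x = 0.205, y = 0.217
  3: x = 0.403, y = 0.320
  4: x = 0.213, y = 0.056

y_3 = 0.320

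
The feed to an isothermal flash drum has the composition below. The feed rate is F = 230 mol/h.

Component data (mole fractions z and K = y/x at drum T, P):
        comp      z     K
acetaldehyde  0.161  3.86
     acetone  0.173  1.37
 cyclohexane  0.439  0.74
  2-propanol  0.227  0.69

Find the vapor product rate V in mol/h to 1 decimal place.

V = 138.2 mol/h

Material balance + equilibrium reduce to Σ zᵢ(Kᵢ−1)/(1+ψ(Kᵢ−1)) = 0.
Check two-phase: ΣzᵢKᵢ = 1.340 > 1 and Σzᵢ/Kᵢ = 1.090 > 1, so g(0) = 0.340 > 0 and g(1) = -0.090 < 0.
Newton iteration, ψ⁰ = 0.47:
  ψ = 0.470: g = 0.0386, g' = -0.325 → ψ = 0.589
  ψ = 0.589: g = 0.0033, g' = -0.273 → ψ = 0.601
Converged at ψ = 0.601.
Then V = ψ·F = 0.6009·230 = 138.2 mol/h and L = F − V = 91.8 mol/h.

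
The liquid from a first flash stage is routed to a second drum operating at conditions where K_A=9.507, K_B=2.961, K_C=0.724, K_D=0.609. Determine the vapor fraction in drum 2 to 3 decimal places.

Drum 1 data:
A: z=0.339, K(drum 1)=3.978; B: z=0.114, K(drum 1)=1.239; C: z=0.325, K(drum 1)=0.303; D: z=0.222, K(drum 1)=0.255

Drum 1:
Material balance + equilibrium reduce to Σ zᵢ(Kᵢ−1)/(1+ψ₁(Kᵢ−1)) = 0.
g(0) = ΣzᵢKᵢ − 1 = 0.645 and g(1) = 1 − Σzᵢ/Kᵢ = -1.120, so a root lies in (0, 1).
Iterate (Newton) starting at ψ₁ = 0.63:
  ψ₁ = 0.630: g = -0.3409, g' = -1.308 → ψ₁ = 0.369
  ψ₁ = 0.369: g = -0.0275, g' = -1.208 → ψ₁ = 0.347
Converged at ψ₁ = 0.347.
Drum-1 compositions:
  A: x = 0.167, y = 0.663
  B: x = 0.105, y = 0.130
  C: x = 0.429, y = 0.130
  D: x = 0.299, y = 0.076
Drum-2 feed = drum-1 liquid: z₂ = (0.1668, 0.1053, 0.4286, 0.2994).
Drum 2:
Rachford–Rice: g(ψ₂) = Σ zᵢ(Kᵢ−1)/(1+ψ₂(Kᵢ−1)) = 0.
Feasibility: ΣzᵢKᵢ = 2.390, Σzᵢ/Kᵢ = 1.137 — both > 1, two phases present.
Iterate (Newton) starting at ψ₂ = 0.59:
  ψ₂ = 0.590: g = 0.0379, g' = -0.544 → ψ₂ = 0.660
  ψ₂ = 0.660: g = 0.0022, g' = -0.485 → ψ₂ = 0.664
Converged at ψ₂ = 0.664.
  A: x = 0.025, y = 0.238
  B: x = 0.046, y = 0.135
  C: x = 0.525, y = 0.380
  D: x = 0.404, y = 0.246

V/F (drum 2) = 0.664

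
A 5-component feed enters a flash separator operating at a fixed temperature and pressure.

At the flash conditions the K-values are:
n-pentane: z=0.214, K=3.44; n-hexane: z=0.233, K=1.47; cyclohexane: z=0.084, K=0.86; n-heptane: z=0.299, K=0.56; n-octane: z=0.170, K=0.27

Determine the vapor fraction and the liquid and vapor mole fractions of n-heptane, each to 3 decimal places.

ψ = 0.414, x_n-heptane = 0.366, y_n-heptane = 0.205

Newton–Raphson from ψ = 0.38:
  ψ = 0.380: g = 0.0217, g' = -0.639 → ψ = 0.414
Converged at ψ = 0.414.
Compositions from xᵢ = zᵢ/(1+ψ(Kᵢ−1)), yᵢ = Kᵢxᵢ:
  n-pentane: x = 0.106, y = 0.366
  n-hexane: x = 0.195, y = 0.287
  cyclohexane: x = 0.089, y = 0.077
  n-heptane: x = 0.366, y = 0.205
  n-octane: x = 0.244, y = 0.066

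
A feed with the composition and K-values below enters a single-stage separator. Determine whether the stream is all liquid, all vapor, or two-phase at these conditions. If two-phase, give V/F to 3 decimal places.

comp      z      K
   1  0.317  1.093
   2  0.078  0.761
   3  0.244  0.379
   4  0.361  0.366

all liquid

ΣzᵢKᵢ = 0.630; Σzᵢ/Kᵢ = 2.023.
Since ΣzᵢKᵢ < 1 the mixture is below its bubble point — single liquid phase.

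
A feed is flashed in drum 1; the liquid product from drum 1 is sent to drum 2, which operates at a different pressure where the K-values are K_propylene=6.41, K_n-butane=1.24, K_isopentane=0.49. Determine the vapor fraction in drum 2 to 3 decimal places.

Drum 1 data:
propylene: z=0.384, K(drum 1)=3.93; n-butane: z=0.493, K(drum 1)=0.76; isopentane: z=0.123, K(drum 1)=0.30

Drum 1:
Rachford–Rice: g(ψ₁) = Σ zᵢ(Kᵢ−1)/(1+ψ₁(Kᵢ−1)) = 0.
Feasibility: ΣzᵢKᵢ = 1.921, Σzᵢ/Kᵢ = 1.156 — both > 1, two phases present.
Newton iteration, ψ₁⁰ = 0.5:
  ψ₁ = 0.500: g = 0.1895, g' = -0.722 → ψ₁ = 0.763
  ψ₁ = 0.763: g = 0.0184, g' = -0.635 → ψ₁ = 0.791
Converged at ψ₁ = 0.791.
Drum-1 compositions:
  propylene: x = 0.116, y = 0.455
  n-butane: x = 0.609, y = 0.463
  isopentane: x = 0.276, y = 0.083
Drum-2 feed = drum-1 liquid: z₂ = (0.1157, 0.6086, 0.2757).
Drum 2:
Rachford–Rice: g(ψ₂) = Σ zᵢ(Kᵢ−1)/(1+ψ₂(Kᵢ−1)) = 0.
Check two-phase: ΣzᵢKᵢ = 1.631 > 1 and Σzᵢ/Kᵢ = 1.072 > 1, so g(0) = 0.631 > 0 and g(1) = -0.072 < 0.
Newton–Raphson from ψ₂ = 0.67:
  ψ₂ = 0.670: g = 0.0476, g' = -0.350 → ψ₂ = 0.806
  ψ₂ = 0.806: g = 0.0004, g' = -0.349 → ψ₂ = 0.807
Converged at ψ₂ = 0.807.
  propylene: x = 0.022, y = 0.138
  n-butane: x = 0.510, y = 0.632
  isopentane: x = 0.469, y = 0.230

V/F (drum 2) = 0.807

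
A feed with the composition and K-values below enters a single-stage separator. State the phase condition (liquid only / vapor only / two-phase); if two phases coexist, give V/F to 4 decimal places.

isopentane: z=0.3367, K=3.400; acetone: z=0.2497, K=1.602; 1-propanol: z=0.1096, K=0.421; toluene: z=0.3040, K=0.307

two-phase, V/F = 0.5816

ΣzᵢKᵢ = 1.6843; Σzᵢ/Kᵢ = 1.5055.
Both exceed 1, so a two-phase solution exists.
Newton–Raphson from ψ = 0.7:
  ψ = 0.7000: g = -0.10858, g' = -0.9694 → ψ = 0.5880
  ψ = 0.5880: g = -0.00560, g' = -0.8833 → ψ = 0.5816
Converged at ψ = 0.5816.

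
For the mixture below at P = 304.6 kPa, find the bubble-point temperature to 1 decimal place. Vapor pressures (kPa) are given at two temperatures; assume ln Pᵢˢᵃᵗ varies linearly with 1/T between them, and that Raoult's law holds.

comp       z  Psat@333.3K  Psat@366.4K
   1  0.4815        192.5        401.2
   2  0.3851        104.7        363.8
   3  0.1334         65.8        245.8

T = 359.7 K

Bubble-point temperature: ΣzᵢPᵢˢᵃᵗ(T) = P. Interpolate ln Pᵢˢᵃᵗ = aᵢ + bᵢ/T.
  T = 333.3 K: ΣzᵢPᵢˢᵃᵗ = 141.79 kPa
  T = 366.4 K: ΣzᵢPᵢˢᵃᵗ = 366.07 kPa
  T = 349.9 K: ΣzᵢPᵢˢᵃᵗ = 231.39 kPa
  T = 358.1 K: ΣzᵢPᵢˢᵃᵗ = 291.62 kPa
  T = 362.2 K: ΣzᵢPᵢˢᵃᵗ = 326.55 kPa
  T = 360.1 K: ΣzᵢPᵢˢᵃᵗ = 308.23 kPa
Interpolating between 358.1 K and 360.1 K gives T ≈ 359.7 K.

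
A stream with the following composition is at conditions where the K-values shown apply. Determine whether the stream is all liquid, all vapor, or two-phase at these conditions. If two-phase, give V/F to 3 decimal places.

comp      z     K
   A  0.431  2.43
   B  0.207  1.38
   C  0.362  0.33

two-phase, V/F = 0.586

ΣzᵢKᵢ = 1.452; Σzᵢ/Kᵢ = 1.424.
Both exceed 1, so a two-phase solution exists.
Material balance + equilibrium reduce to Σ zᵢ(Kᵢ−1)/(1+ψ(Kᵢ−1)) = 0.
Newton–Raphson from ψ = 0.5:
  ψ = 0.500: g = 0.0608, g' = -0.688 → ψ = 0.588
  ψ = 0.588: g = -0.0013, g' = -0.723 → ψ = 0.586
Converged at ψ = 0.586.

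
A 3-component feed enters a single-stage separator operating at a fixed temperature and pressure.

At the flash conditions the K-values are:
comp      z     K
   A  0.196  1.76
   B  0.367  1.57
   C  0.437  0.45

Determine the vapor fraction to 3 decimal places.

ψ = 0.334

Let ψ = V/F and solve Σ zᵢ(Kᵢ−1)/(1+ψ(Kᵢ−1)) = 0.
Check two-phase: ΣzᵢKᵢ = 1.118 > 1 and Σzᵢ/Kᵢ = 1.316 > 1, so g(0) = 0.118 > 0 and g(1) = -0.316 < 0.
Iterate (Newton) starting at ψ = 0.5:
  ψ = 0.500: g = -0.0608, g' = -0.383 → ψ = 0.341
  ψ = 0.341: g = -0.0025, g' = -0.355 → ψ = 0.334
Converged at ψ = 0.334.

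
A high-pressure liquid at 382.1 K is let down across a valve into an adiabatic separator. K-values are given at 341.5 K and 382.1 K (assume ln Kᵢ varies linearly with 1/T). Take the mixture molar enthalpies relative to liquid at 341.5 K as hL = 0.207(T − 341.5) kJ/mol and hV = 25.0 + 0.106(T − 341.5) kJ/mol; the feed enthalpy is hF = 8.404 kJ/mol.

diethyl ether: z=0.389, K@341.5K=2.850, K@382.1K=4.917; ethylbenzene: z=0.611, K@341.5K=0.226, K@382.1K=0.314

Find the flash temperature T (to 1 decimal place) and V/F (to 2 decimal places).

Adiabatic flash: solve Rachford–Rice at each trial T, then check hF = ψ·hV(T) + (1−ψ)·hL(T).
  T = 341.5 K: K = (2.850, 0.226), RR gives ψ = 0.172, H_out = 4.308 kJ/mol
  T = 382.1 K: K = (4.917, 0.314), RR gives ψ = 0.411, H_out = 16.995 kJ/mol
  T = 361.8 K: K = (3.801, 0.269), RR gives ψ = 0.314, H_out = 11.407 kJ/mol
  T = 351.6 K: K = (3.303, 0.247), RR gives ψ = 0.251, H_out = 8.116 kJ/mol
  T = 356.7 K: K = (3.547, 0.258), RR gives ψ = 0.284, H_out = 9.816 kJ/mol
  T = 354.1 K: K = (3.421, 0.252), RR gives ψ = 0.268, H_out = 8.965 kJ/mol
  T = 352.9 K: K = (3.364, 0.250), RR gives ψ = 0.260, H_out = 8.561 kJ/mol
Linear interpolation between T = 351.6 (H_out = 8.116) and T = 352.9 (H_out = 8.561) on hF = 8.404 gives T ≈ 352.4 K, at which ψ = 0.26.

T = 352.4 K, V/F = 0.26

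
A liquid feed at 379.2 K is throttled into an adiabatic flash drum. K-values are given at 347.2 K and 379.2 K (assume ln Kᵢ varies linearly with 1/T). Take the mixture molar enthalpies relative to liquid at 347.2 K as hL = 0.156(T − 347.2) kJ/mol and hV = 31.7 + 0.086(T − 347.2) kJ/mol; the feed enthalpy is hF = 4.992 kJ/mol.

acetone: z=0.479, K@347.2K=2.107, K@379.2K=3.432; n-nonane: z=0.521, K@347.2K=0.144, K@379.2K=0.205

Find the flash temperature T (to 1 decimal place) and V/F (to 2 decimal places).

Adiabatic flash: solve Rachford–Rice at each trial T, then check hF = ψ·hV(T) + (1−ψ)·hL(T).
  T = 347.2 K: K = (2.107, 0.144), RR gives ψ = 0.089, H_out = 2.819 kJ/mol
  T = 379.2 K: K = (3.432, 0.205), RR gives ψ = 0.388, H_out = 16.431 kJ/mol
  T = 363.2 K: K = (2.718, 0.173), RR gives ψ = 0.276, H_out = 10.938 kJ/mol
  T = 355.2 K: K = (2.400, 0.158), RR gives ψ = 0.197, H_out = 7.380 kJ/mol
  T = 351.2 K: K = (2.250, 0.151), RR gives ψ = 0.148, H_out = 5.260 kJ/mol
  T = 349.2 K: K = (2.178, 0.147), RR gives ψ = 0.120, H_out = 4.086 kJ/mol
Linear interpolation between T = 349.2 (H_out = 4.086) and T = 351.2 (H_out = 5.260) on hF = 4.992 gives T ≈ 350.7 K, at which ψ = 0.14.

T = 350.7 K, V/F = 0.14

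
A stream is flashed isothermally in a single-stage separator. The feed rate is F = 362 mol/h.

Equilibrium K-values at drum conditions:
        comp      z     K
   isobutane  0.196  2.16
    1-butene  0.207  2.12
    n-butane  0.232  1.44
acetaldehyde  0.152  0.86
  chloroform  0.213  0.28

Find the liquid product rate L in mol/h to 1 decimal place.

Iterate (Newton) starting at V/F = 0.44:
  V/F = 0.440: g = 0.1442, g' = -0.504 → V/F = 0.726
  V/F = 0.726: g = -0.0166, g' = -0.671 → V/F = 0.702
  V/F = 0.702: g = -0.0004, g' = -0.642 → V/F = 0.701
Converged at V/F = 0.701.
Then V = V/F·F = 0.7011·362 = 253.8 mol/h and L = F − V = 108.2 mol/h.

L = 108.2 mol/h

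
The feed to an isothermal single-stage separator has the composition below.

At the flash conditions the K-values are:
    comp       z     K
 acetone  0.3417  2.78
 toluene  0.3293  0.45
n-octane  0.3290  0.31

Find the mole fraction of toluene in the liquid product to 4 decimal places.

x_toluene = 0.3656

Material balance + equilibrium reduce to Σ zᵢ(Kᵢ−1)/(1+ψ(Kᵢ−1)) = 0.
g(0) = ΣzᵢKᵢ − 1 = 0.2001 and g(1) = 1 − Σzᵢ/Kᵢ = -0.9160, so a root lies in (0, 1).
Newton iteration, ψ⁰ = 0.5:
  ψ = 0.5000: g = -0.27458, g' = -0.8577 → ψ = 0.1799
  ψ = 0.1799: g = 0.00055, g' = -0.9481 → ψ = 0.1804
Converged at ψ = 0.1804.
Compositions from xᵢ = zᵢ/(1+ψ(Kᵢ−1)), yᵢ = Kᵢxᵢ:
  acetone: x = 0.2586, y = 0.7190
  toluene: x = 0.3656, y = 0.1645
  n-octane: x = 0.3758, y = 0.1165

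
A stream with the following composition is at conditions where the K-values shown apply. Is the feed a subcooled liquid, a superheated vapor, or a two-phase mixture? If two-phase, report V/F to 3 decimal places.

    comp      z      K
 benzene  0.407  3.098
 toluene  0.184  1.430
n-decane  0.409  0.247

two-phase, V/F = 0.488

ΣzᵢKᵢ = 1.625; Σzᵢ/Kᵢ = 1.916.
Both exceed 1, so a two-phase solution exists.
Newton–Raphson from ψ = 0.5:
  ψ = 0.500: g = -0.0121, g' = -1.046 → ψ = 0.488
Converged at ψ = 0.488.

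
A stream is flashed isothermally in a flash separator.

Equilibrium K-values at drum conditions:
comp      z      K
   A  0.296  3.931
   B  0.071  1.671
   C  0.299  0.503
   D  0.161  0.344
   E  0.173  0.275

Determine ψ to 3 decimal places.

ψ = 0.332

Newton iteration, ψ⁰ = 0.5:
  ψ = 0.500: g = -0.1641, g' = -0.944 → ψ = 0.326
  ψ = 0.326: g = 0.0066, g' = -1.059 → ψ = 0.332
Converged at ψ = 0.332.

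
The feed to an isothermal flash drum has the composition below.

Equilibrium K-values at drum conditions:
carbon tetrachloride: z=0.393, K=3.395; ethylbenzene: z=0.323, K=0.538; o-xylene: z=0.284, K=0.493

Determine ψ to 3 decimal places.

ψ = 0.559

Let ψ = V/F and solve Σ zᵢ(Kᵢ−1)/(1+ψ(Kᵢ−1)) = 0.
g(0) = ΣzᵢKᵢ − 1 = 0.648 and g(1) = 1 − Σzᵢ/Kᵢ = -0.292, so a root lies in (0, 1).
Newton–Raphson from ψ = 0.5:
  ψ = 0.500: g = 0.0414, g' = -0.714 → ψ = 0.558
  ψ = 0.558: g = 0.0011, g' = -0.680 → ψ = 0.559
Converged at ψ = 0.559.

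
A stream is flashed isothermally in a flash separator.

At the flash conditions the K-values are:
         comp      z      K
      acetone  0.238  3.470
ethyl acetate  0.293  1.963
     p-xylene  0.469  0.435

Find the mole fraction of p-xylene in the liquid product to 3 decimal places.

Material balance + equilibrium reduce to Σ zᵢ(Kᵢ−1)/(1+ψ(Kᵢ−1)) = 0.
Check two-phase: ΣzᵢKᵢ = 1.605 > 1 and Σzᵢ/Kᵢ = 1.296 > 1, so g(0) = 0.605 > 0 and g(1) = -0.296 < 0.
Newton–Raphson from ψ = 0.5:
  ψ = 0.500: g = 0.0842, g' = -0.705 → ψ = 0.619
  ψ = 0.619: g = 0.0015, g' = -0.688 → ψ = 0.622
Converged at ψ = 0.622.
Compositions from xᵢ = zᵢ/(1+ψ(Kᵢ−1)), yᵢ = Kᵢxᵢ:
  acetone: x = 0.094, y = 0.326
  ethyl acetate: x = 0.183, y = 0.360
  p-xylene: x = 0.723, y = 0.314

x_p-xylene = 0.723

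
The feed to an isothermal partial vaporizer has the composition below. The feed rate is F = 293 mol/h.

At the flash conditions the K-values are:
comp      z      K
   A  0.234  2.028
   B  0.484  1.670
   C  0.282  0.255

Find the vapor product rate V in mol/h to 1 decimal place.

Let ψ = V/F and solve Σ zᵢ(Kᵢ−1)/(1+ψ(Kᵢ−1)) = 0.
Feasibility: ΣzᵢKᵢ = 1.355, Σzᵢ/Kᵢ = 1.511 — both > 1, two phases present.
Iterate (Newton) starting at ψ = 0.5:
  ψ = 0.500: g = 0.0670, g' = -0.627 → ψ = 0.607
  ψ = 0.607: g = -0.0047, g' = -0.725 → ψ = 0.600
Converged at ψ = 0.600.
Then V = ψ·F = 0.6002·293 = 175.9 mol/h and L = F − V = 117.1 mol/h.

V = 175.9 mol/h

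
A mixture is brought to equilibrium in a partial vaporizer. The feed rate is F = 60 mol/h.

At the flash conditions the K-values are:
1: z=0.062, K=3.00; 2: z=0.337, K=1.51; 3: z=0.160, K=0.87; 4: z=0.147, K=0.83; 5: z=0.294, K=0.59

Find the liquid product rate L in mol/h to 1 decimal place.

Iterate (Newton) starting at β = 0.5:
  β = 0.500: g = -0.0022, g' = -0.204 → β = 0.489
Converged at β = 0.489.
Then V = β·F = 0.4891·60 = 29.3 mol/h and L = F − V = 30.7 mol/h.

L = 30.7 mol/h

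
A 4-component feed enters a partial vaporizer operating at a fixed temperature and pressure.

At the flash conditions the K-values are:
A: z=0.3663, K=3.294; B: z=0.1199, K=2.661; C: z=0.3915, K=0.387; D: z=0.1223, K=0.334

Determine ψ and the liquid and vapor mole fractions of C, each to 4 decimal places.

ψ = 0.5340, x_C = 0.5820, y_C = 0.2252

Let ψ = V/F and solve Σ zᵢ(Kᵢ−1)/(1+ψ(Kᵢ−1)) = 0.
g(0) = ΣzᵢKᵢ − 1 = 0.7180 and g(1) = 1 − Σzᵢ/Kᵢ = -0.5341, so a root lies in (0, 1).
Newton–Raphson from ψ = 0.63:
  ψ = 0.6300: g = -0.09035, g' = -0.9529 → ψ = 0.5352
  ψ = 0.5352: g = -0.00109, g' = -0.9379 → ψ = 0.5340
Converged at ψ = 0.5340.
Compositions from xᵢ = zᵢ/(1+ψ(Kᵢ−1)), yᵢ = Kᵢxᵢ:
  A: x = 0.1646, y = 0.5423
  B: x = 0.0635, y = 0.1691
  C: x = 0.5820, y = 0.2252
  D: x = 0.1898, y = 0.0634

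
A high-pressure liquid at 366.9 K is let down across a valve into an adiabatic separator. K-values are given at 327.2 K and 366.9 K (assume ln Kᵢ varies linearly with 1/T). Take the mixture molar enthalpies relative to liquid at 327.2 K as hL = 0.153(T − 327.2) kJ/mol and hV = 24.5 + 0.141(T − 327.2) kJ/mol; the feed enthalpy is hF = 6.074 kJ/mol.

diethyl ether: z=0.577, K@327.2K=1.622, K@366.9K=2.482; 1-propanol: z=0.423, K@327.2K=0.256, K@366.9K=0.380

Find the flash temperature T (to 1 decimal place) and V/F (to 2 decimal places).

T = 332.7 K, V/F = 0.21

Adiabatic flash: solve Rachford–Rice at each trial T, then check hF = ψ·hV(T) + (1−ψ)·hL(T).
  T = 327.2 K: K = (1.622, 0.256), RR gives ψ = 0.095, H_out = 2.339 kJ/mol
  T = 366.9 K: K = (2.482, 0.380), RR gives ψ = 0.645, H_out = 21.575 kJ/mol
  T = 347.0 K: K = (2.030, 0.315), RR gives ψ = 0.432, H_out = 13.510 kJ/mol
  T = 337.1 K: K = (1.821, 0.285), RR gives ψ = 0.291, H_out = 8.620 kJ/mol
  T = 332.1 K: K = (1.719, 0.270), RR gives ψ = 0.202, H_out = 5.691 kJ/mol
  T = 334.6 K: K = (1.769, 0.278), RR gives ψ = 0.249, H_out = 7.206 kJ/mol
  T = 333.4 K: K = (1.745, 0.274), RR gives ψ = 0.227, H_out = 6.493 kJ/mol
Linear interpolation between T = 332.1 (H_out = 5.691) and T = 333.4 (H_out = 6.493) on hF = 6.074 gives T ≈ 332.7 K, at which ψ = 0.21.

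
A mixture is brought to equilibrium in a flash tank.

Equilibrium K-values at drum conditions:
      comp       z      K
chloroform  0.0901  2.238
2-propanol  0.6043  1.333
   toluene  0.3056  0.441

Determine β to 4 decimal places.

Let β = V/F and solve Σ zᵢ(Kᵢ−1)/(1+β(Kᵢ−1)) = 0.
Check two-phase: ΣzᵢKᵢ = 1.1419 > 1 and Σzᵢ/Kᵢ = 1.1866 > 1, so g(0) = 0.1419 > 0 and g(1) = -0.1866 < 0.
Newton–Raphson from β = 0.49:
  β = 0.4900: g = 0.00716, g' = -0.2842 → β = 0.5152
  β = 0.5152: g = -0.00006, g' = -0.2887 → β = 0.5150
Converged at β = 0.5150.

β = 0.5150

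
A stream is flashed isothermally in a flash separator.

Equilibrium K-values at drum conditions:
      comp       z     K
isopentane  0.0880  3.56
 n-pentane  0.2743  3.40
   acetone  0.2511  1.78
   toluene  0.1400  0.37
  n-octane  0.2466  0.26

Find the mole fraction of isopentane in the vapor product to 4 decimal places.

y_isopentane = 0.1209

Material balance + equilibrium reduce to Σ zᵢ(Kᵢ−1)/(1+V/F(Kᵢ−1)) = 0.
g(0) = ΣzᵢKᵢ − 1 = 0.8088 and g(1) = 1 − Σzᵢ/Kᵢ = -0.5733, so a root lies in (0, 1).
Newton–Raphson from V/F = 0.5:
  V/F = 0.5000: g = 0.12053, g' = -0.9751 → V/F = 0.6236
  V/F = 0.6236: g = -0.00192, g' = -1.0245 → V/F = 0.6217
Converged at V/F = 0.6217.
Compositions from xᵢ = zᵢ/(1+V/F(Kᵢ−1)), yᵢ = Kᵢxᵢ:
  isopentane: x = 0.0340, y = 0.1209
  n-pentane: x = 0.1101, y = 0.3742
  acetone: x = 0.1691, y = 0.3010
  toluene: x = 0.2301, y = 0.0852
  n-octane: x = 0.4567, y = 0.1188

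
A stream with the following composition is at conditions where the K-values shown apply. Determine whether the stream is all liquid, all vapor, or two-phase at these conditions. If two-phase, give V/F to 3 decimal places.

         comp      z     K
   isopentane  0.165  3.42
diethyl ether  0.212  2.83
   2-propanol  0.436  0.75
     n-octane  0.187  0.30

ΣzᵢKᵢ = 1.547; Σzᵢ/Kᵢ = 1.328.
Both exceed 1, so a two-phase solution exists.
Newton–Raphson from ψ = 0.58:
  ψ = 0.580: g = 0.0065, g' = -0.631 → ψ = 0.590
Converged at ψ = 0.590.

two-phase, V/F = 0.590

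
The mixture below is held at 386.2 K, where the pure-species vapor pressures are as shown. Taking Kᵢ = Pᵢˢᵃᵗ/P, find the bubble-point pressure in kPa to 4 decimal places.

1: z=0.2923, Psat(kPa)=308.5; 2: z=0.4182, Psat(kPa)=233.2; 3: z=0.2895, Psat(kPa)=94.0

At the bubble point ψ → 0, so ΣzᵢKᵢ = 1 with Kᵢ = Pᵢˢᵃᵗ/P ⇒ P = ΣzᵢPᵢˢᵃᵗ.
P = 0.2923·308.5 + 0.4182·233.2 + 0.2895·94.0 = 214.9118 kPa

Pbub = 214.9118 kPa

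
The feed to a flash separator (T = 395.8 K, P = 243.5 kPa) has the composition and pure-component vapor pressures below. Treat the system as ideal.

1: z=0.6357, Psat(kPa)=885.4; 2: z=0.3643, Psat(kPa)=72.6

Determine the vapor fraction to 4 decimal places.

Raoult's law: Kᵢ = Pᵢˢᵃᵗ/P = Pᵢˢᵃᵗ/243.5.
  K_1 = 885.4/243.5 = 3.636140, K_2 = 72.6/243.5 = 0.298152
Material balance + equilibrium reduce to Σ zᵢ(Kᵢ−1)/(1+ψ(Kᵢ−1)) = 0.
g(0) = ΣzᵢKᵢ − 1 = 1.4201 and g(1) = 1 − Σzᵢ/Kᵢ = -0.3967, so a root lies in (0, 1).
Newton iteration, ψ⁰ = 0.5:
  ψ = 0.5000: g = 0.32901, g' = -1.2481 → ψ = 0.7636
  ψ = 0.7636: g = 0.00522, g' = -1.3199 → ψ = 0.7676
Converged at ψ = 0.7676.

ψ = 0.7676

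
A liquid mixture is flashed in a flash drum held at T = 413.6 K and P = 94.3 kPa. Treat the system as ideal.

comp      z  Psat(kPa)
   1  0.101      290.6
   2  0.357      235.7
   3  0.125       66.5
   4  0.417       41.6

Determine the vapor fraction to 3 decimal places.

ψ = 0.568

Raoult's law: Kᵢ = Pᵢˢᵃᵗ/P = Pᵢˢᵃᵗ/94.3.
  K_1 = 290.6/94.3 = 3.08165, K_2 = 235.7/94.3 = 2.49947, K_3 = 66.5/94.3 = 0.70520, K_4 = 41.6/94.3 = 0.44115
Newton–Raphson from ψ = 0.65:
  ψ = 0.650: g = -0.0511, g' = -0.623 → ψ = 0.568
Converged at ψ = 0.568.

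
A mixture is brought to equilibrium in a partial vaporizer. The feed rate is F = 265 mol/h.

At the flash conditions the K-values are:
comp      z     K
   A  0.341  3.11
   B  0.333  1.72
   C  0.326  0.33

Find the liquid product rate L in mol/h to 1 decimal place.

Let ψ = V/F and solve Σ zᵢ(Kᵢ−1)/(1+ψ(Kᵢ−1)) = 0.
Check two-phase: ΣzᵢKᵢ = 1.741 > 1 and Σzᵢ/Kᵢ = 1.291 > 1, so g(0) = 0.741 > 0 and g(1) = -0.291 < 0.
Newton iteration, ψ⁰ = 0.47:
  ψ = 0.470: g = 0.2216, g' = -0.791 → ψ = 0.750
  ψ = 0.750: g = -0.0049, g' = -0.892 → ψ = 0.745
Converged at ψ = 0.745.
Then V = ψ·F = 0.7447·265 = 197.3 mol/h and L = F − V = 67.7 mol/h.

L = 67.7 mol/h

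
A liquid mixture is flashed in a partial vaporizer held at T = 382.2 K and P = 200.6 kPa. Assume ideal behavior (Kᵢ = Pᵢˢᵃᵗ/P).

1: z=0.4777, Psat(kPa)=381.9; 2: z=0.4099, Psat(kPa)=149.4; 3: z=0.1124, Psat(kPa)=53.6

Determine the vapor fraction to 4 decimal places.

Raoult's law: Kᵢ = Pᵢˢᵃᵗ/P = Pᵢˢᵃᵗ/200.6.
  K_1 = 381.9/200.6 = 1.903789, K_2 = 149.4/200.6 = 0.744766, K_3 = 53.6/200.6 = 0.267198
Material balance + equilibrium reduce to Σ zᵢ(Kᵢ−1)/(1+ψ(Kᵢ−1)) = 0.
Check two-phase: ΣzᵢKᵢ = 1.2448 > 1 and Σzᵢ/Kᵢ = 1.2220 > 1, so g(0) = 0.2448 > 0 and g(1) = -0.2220 < 0.
Newton–Raphson from ψ = 0.52:
  ψ = 0.5200: g = 0.04000, g' = -0.3736 → ψ = 0.6271
  ψ = 0.6271: g = -0.00138, g' = -0.4034 → ψ = 0.6236
Converged at ψ = 0.6236.

ψ = 0.6236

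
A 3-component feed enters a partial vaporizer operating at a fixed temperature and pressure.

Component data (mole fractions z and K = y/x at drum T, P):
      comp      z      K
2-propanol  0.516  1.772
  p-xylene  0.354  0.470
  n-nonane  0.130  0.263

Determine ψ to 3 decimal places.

ψ = 0.250

Newton–Raphson from ψ = 0.5:
  ψ = 0.500: g = -0.1196, g' = -0.521 → ψ = 0.271
  ψ = 0.271: g = -0.0092, g' = -0.456 → ψ = 0.250
Converged at ψ = 0.250.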